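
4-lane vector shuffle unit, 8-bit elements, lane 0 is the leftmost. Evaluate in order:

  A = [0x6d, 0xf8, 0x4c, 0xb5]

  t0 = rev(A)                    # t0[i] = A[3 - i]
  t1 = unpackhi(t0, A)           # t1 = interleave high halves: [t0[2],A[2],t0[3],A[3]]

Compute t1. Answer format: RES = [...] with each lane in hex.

→ t0 |b5|4c|f8|6d|
→ t1 |f8|4c|6d|b5|

RES = [ 0xf8  0x4c  0x6d  0xb5 ]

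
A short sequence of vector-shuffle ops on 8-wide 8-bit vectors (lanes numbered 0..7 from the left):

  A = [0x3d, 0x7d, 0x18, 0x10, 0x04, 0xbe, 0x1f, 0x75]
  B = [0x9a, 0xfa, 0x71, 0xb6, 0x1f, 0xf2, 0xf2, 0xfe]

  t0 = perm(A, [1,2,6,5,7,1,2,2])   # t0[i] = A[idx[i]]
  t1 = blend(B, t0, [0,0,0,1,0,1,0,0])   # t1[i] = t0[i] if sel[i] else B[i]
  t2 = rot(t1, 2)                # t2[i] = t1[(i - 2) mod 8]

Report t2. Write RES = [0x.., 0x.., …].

  t0: 7d 18 1f be 75 7d 18 18
  t1: 9a fa 71 be 1f 7d f2 fe
  t2: f2 fe 9a fa 71 be 1f 7d

RES = [0xf2, 0xfe, 0x9a, 0xfa, 0x71, 0xbe, 0x1f, 0x7d]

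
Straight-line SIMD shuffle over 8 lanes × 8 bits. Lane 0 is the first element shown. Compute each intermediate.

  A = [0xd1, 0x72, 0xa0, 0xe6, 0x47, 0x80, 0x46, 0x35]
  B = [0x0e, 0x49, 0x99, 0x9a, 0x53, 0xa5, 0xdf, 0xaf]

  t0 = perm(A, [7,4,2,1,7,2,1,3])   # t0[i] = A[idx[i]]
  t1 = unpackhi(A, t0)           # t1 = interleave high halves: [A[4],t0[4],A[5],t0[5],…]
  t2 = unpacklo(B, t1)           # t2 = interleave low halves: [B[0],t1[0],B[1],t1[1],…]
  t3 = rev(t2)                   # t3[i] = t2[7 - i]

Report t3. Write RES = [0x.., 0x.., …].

→ t0 |35|47|a0|72|35|a0|72|e6|
→ t1 |47|35|80|a0|46|72|35|e6|
→ t2 |0e|47|49|35|99|80|9a|a0|
→ t3 |a0|9a|80|99|35|49|47|0e|

RES = [ 0xa0  0x9a  0x80  0x99  0x35  0x49  0x47  0x0e ]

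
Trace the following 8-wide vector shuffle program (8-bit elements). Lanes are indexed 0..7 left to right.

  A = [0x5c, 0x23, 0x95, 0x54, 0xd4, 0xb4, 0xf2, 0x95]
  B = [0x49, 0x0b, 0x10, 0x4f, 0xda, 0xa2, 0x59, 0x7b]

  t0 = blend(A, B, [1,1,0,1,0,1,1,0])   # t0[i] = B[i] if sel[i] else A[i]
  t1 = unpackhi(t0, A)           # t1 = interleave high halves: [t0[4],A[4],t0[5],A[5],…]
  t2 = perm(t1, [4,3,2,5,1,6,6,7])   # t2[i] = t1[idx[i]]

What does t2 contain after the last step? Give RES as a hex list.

RES = [ 0x59  0xb4  0xa2  0xf2  0xd4  0x95  0x95  0x95 ]

→ t0 |49|0b|95|4f|d4|a2|59|95|
→ t1 |d4|d4|a2|b4|59|f2|95|95|
→ t2 |59|b4|a2|f2|d4|95|95|95|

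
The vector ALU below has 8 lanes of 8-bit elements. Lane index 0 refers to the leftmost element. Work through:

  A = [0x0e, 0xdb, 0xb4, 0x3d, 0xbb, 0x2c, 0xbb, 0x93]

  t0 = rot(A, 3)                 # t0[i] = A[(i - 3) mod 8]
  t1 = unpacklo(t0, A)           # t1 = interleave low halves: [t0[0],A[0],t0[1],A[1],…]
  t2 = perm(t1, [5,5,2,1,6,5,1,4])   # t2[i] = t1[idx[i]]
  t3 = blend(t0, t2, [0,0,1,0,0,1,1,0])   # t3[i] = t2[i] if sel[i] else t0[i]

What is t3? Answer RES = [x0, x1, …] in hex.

RES = [0x2c, 0xbb, 0xbb, 0x0e, 0xdb, 0xb4, 0x0e, 0xbb]

  t0: 2c bb 93 0e db b4 3d bb
  t1: 2c 0e bb db 93 b4 0e 3d
  t2: b4 b4 bb 0e 0e b4 0e 93
  t3: 2c bb bb 0e db b4 0e bb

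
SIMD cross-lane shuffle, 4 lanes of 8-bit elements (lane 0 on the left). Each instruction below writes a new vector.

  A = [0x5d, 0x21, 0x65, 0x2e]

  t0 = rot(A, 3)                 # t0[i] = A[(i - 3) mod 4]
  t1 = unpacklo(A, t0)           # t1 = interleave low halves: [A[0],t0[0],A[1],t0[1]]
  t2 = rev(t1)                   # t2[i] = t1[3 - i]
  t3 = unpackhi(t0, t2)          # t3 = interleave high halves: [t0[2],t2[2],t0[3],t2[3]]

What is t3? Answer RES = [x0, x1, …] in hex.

RES = [ 0x2e  0x21  0x5d  0x5d ]

→ t0 |21|65|2e|5d|
→ t1 |5d|21|21|65|
→ t2 |65|21|21|5d|
→ t3 |2e|21|5d|5d|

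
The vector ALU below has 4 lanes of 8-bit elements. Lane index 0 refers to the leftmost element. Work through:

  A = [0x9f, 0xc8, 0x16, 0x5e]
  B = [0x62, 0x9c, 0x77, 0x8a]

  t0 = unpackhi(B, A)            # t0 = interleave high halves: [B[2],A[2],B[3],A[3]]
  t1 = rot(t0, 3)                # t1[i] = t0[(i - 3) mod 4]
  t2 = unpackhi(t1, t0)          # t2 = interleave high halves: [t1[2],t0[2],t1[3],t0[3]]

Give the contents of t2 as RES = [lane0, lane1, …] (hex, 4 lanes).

RES = [ 0x5e  0x8a  0x77  0x5e ]

  t0: 77 16 8a 5e
  t1: 16 8a 5e 77
  t2: 5e 8a 77 5e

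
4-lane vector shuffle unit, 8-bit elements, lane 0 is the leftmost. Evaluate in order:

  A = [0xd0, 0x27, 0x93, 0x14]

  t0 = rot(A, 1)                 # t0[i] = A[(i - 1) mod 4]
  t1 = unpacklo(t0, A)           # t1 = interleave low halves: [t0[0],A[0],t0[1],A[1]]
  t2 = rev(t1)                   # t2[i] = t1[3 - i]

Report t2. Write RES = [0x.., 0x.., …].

  t0: 14 d0 27 93
  t1: 14 d0 d0 27
  t2: 27 d0 d0 14

RES = [ 0x27  0xd0  0xd0  0x14 ]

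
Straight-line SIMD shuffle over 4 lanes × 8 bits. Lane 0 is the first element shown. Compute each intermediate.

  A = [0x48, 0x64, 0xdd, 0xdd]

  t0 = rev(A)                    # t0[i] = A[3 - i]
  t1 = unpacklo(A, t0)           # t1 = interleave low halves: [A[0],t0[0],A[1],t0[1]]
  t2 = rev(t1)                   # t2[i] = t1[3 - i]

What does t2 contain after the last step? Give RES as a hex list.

RES = [ 0xdd  0x64  0xdd  0x48 ]

→ t0 |dd|dd|64|48|
→ t1 |48|dd|64|dd|
→ t2 |dd|64|dd|48|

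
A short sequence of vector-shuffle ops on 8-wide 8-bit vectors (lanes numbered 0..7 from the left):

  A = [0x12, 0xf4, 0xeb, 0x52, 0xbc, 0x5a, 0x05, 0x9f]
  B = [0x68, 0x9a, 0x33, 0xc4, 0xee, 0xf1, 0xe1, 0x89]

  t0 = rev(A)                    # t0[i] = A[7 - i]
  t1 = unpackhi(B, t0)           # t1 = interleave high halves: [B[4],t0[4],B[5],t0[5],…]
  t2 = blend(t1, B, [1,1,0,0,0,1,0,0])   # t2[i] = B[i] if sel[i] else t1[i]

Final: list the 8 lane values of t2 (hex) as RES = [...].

RES = [0x68, 0x9a, 0xf1, 0xeb, 0xe1, 0xf1, 0x89, 0x12]

→ t0 |9f|05|5a|bc|52|eb|f4|12|
→ t1 |ee|52|f1|eb|e1|f4|89|12|
→ t2 |68|9a|f1|eb|e1|f1|89|12|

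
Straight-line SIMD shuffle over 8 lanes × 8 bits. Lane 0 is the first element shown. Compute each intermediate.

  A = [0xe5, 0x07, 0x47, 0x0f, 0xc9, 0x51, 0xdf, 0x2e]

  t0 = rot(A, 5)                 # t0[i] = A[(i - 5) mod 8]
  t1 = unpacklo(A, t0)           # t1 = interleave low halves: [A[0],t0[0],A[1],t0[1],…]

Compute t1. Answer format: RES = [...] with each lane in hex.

t0 = [0x0f, 0xc9, 0x51, 0xdf, 0x2e, 0xe5, 0x07, 0x47]
t1 = [0xe5, 0x0f, 0x07, 0xc9, 0x47, 0x51, 0x0f, 0xdf]

RES = [ 0xe5  0x0f  0x07  0xc9  0x47  0x51  0x0f  0xdf ]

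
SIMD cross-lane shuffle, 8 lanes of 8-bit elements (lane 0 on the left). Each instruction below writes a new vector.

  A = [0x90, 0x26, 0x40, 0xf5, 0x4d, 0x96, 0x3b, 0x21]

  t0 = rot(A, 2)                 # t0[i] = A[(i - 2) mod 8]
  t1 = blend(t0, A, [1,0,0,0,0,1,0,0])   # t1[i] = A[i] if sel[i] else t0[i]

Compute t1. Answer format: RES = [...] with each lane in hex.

t0 = [0x3b, 0x21, 0x90, 0x26, 0x40, 0xf5, 0x4d, 0x96]
t1 = [0x90, 0x21, 0x90, 0x26, 0x40, 0x96, 0x4d, 0x96]

RES = [0x90, 0x21, 0x90, 0x26, 0x40, 0x96, 0x4d, 0x96]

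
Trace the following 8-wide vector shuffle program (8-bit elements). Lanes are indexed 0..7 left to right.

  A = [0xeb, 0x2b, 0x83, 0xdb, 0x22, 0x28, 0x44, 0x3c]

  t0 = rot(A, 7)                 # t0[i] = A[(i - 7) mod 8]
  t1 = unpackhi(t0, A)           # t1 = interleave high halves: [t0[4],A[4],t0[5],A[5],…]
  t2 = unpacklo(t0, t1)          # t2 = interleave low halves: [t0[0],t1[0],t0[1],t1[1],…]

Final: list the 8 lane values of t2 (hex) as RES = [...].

→ t0 |2b|83|db|22|28|44|3c|eb|
→ t1 |28|22|44|28|3c|44|eb|3c|
→ t2 |2b|28|83|22|db|44|22|28|

RES = [0x2b, 0x28, 0x83, 0x22, 0xdb, 0x44, 0x22, 0x28]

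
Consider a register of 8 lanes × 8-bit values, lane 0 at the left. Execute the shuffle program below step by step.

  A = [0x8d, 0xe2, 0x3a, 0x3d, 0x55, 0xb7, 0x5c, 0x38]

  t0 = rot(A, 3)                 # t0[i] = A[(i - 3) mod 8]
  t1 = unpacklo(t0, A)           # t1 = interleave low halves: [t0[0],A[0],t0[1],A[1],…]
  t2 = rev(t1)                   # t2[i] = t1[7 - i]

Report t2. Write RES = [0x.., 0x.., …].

t0 = [0xb7, 0x5c, 0x38, 0x8d, 0xe2, 0x3a, 0x3d, 0x55]
t1 = [0xb7, 0x8d, 0x5c, 0xe2, 0x38, 0x3a, 0x8d, 0x3d]
t2 = [0x3d, 0x8d, 0x3a, 0x38, 0xe2, 0x5c, 0x8d, 0xb7]

RES = [0x3d, 0x8d, 0x3a, 0x38, 0xe2, 0x5c, 0x8d, 0xb7]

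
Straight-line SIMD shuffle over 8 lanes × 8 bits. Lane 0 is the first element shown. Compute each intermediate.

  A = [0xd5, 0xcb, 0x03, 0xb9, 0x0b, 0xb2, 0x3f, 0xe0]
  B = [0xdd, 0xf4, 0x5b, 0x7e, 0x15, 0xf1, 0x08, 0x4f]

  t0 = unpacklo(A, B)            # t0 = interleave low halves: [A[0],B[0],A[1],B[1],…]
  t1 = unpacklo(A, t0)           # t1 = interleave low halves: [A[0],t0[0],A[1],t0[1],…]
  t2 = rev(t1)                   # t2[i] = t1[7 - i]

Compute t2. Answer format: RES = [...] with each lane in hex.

  t0: d5 dd cb f4 03 5b b9 7e
  t1: d5 d5 cb dd 03 cb b9 f4
  t2: f4 b9 cb 03 dd cb d5 d5

RES = [ 0xf4  0xb9  0xcb  0x03  0xdd  0xcb  0xd5  0xd5 ]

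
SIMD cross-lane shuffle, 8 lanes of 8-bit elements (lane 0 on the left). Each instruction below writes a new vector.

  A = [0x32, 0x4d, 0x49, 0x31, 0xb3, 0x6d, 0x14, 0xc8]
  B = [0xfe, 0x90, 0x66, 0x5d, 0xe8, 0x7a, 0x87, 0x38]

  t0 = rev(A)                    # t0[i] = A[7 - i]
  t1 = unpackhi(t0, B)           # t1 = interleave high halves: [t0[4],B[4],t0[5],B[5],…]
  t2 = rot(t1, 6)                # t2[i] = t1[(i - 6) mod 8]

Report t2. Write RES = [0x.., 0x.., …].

→ t0 |c8|14|6d|b3|31|49|4d|32|
→ t1 |31|e8|49|7a|4d|87|32|38|
→ t2 |49|7a|4d|87|32|38|31|e8|

RES = [0x49, 0x7a, 0x4d, 0x87, 0x32, 0x38, 0x31, 0xe8]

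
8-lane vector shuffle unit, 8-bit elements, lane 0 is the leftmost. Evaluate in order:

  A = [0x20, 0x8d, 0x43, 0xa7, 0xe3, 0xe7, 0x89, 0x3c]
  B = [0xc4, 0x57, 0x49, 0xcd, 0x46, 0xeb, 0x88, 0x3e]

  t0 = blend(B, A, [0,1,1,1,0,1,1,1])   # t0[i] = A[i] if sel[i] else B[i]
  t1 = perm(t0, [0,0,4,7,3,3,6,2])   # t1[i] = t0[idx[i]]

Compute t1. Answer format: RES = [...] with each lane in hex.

→ t0 |c4|8d|43|a7|46|e7|89|3c|
→ t1 |c4|c4|46|3c|a7|a7|89|43|

RES = [ 0xc4  0xc4  0x46  0x3c  0xa7  0xa7  0x89  0x43 ]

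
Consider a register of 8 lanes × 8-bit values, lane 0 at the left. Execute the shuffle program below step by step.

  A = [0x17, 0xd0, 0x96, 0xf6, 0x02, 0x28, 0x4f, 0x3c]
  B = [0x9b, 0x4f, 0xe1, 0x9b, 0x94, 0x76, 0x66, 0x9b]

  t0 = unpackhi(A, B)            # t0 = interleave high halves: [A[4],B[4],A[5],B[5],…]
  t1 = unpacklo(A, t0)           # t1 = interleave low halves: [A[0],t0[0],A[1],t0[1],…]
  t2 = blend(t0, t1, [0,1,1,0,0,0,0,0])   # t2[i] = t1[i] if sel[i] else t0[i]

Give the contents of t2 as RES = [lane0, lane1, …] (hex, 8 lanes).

RES = [0x02, 0x02, 0xd0, 0x76, 0x4f, 0x66, 0x3c, 0x9b]

  t0: 02 94 28 76 4f 66 3c 9b
  t1: 17 02 d0 94 96 28 f6 76
  t2: 02 02 d0 76 4f 66 3c 9b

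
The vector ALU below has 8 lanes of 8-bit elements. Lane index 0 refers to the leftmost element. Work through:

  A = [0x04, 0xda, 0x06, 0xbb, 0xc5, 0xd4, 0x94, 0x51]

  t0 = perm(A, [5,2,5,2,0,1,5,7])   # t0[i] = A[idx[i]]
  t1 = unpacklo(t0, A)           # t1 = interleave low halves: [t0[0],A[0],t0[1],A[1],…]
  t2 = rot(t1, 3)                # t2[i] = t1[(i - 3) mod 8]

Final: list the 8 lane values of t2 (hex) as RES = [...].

→ t0 |d4|06|d4|06|04|da|d4|51|
→ t1 |d4|04|06|da|d4|06|06|bb|
→ t2 |06|06|bb|d4|04|06|da|d4|

RES = [0x06, 0x06, 0xbb, 0xd4, 0x04, 0x06, 0xda, 0xd4]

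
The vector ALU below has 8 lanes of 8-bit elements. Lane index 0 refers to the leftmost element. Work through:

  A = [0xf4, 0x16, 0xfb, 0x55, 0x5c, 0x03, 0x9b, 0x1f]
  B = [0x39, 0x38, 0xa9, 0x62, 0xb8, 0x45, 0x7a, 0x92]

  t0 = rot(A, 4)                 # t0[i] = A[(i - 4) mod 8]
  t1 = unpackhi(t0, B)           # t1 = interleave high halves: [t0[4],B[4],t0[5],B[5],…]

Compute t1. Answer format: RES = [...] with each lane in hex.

t0 = [0x5c, 0x03, 0x9b, 0x1f, 0xf4, 0x16, 0xfb, 0x55]
t1 = [0xf4, 0xb8, 0x16, 0x45, 0xfb, 0x7a, 0x55, 0x92]

RES = [ 0xf4  0xb8  0x16  0x45  0xfb  0x7a  0x55  0x92 ]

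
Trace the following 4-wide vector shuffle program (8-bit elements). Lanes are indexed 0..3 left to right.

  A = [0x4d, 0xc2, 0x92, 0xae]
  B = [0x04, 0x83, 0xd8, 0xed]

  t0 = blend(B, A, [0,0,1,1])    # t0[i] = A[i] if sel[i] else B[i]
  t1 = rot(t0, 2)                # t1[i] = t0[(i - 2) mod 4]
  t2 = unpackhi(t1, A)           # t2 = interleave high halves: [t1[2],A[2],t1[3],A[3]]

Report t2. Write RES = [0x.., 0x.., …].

RES = [ 0x04  0x92  0x83  0xae ]

t0 = [0x04, 0x83, 0x92, 0xae]
t1 = [0x92, 0xae, 0x04, 0x83]
t2 = [0x04, 0x92, 0x83, 0xae]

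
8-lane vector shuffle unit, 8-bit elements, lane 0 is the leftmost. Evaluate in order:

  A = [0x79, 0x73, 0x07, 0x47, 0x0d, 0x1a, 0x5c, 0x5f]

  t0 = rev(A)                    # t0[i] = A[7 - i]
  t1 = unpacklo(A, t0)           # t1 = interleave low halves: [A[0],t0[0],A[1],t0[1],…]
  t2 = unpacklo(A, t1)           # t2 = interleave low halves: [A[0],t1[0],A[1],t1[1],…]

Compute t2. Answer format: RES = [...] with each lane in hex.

RES = [ 0x79  0x79  0x73  0x5f  0x07  0x73  0x47  0x5c ]

t0 = [0x5f, 0x5c, 0x1a, 0x0d, 0x47, 0x07, 0x73, 0x79]
t1 = [0x79, 0x5f, 0x73, 0x5c, 0x07, 0x1a, 0x47, 0x0d]
t2 = [0x79, 0x79, 0x73, 0x5f, 0x07, 0x73, 0x47, 0x5c]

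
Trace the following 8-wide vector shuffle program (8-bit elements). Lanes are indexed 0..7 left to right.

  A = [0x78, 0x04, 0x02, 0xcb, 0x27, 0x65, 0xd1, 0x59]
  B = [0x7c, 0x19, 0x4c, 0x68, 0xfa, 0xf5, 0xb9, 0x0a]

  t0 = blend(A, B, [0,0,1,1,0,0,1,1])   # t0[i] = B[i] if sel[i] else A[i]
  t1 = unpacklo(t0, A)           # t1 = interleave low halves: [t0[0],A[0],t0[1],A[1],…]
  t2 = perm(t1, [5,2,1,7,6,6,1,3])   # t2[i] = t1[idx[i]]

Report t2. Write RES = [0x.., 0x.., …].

RES = [ 0x02  0x04  0x78  0xcb  0x68  0x68  0x78  0x04 ]

  t0: 78 04 4c 68 27 65 b9 0a
  t1: 78 78 04 04 4c 02 68 cb
  t2: 02 04 78 cb 68 68 78 04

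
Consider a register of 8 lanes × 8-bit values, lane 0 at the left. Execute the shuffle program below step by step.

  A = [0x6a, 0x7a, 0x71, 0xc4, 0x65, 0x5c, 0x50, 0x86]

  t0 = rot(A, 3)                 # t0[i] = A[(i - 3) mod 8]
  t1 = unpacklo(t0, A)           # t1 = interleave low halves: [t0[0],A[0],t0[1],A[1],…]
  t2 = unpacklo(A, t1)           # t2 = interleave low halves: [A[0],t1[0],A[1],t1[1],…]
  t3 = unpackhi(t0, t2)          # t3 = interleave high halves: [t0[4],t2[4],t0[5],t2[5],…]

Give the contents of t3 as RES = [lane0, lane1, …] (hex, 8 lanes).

RES = [ 0x7a  0x71  0x71  0x50  0xc4  0xc4  0x65  0x7a ]

  t0: 5c 50 86 6a 7a 71 c4 65
  t1: 5c 6a 50 7a 86 71 6a c4
  t2: 6a 5c 7a 6a 71 50 c4 7a
  t3: 7a 71 71 50 c4 c4 65 7a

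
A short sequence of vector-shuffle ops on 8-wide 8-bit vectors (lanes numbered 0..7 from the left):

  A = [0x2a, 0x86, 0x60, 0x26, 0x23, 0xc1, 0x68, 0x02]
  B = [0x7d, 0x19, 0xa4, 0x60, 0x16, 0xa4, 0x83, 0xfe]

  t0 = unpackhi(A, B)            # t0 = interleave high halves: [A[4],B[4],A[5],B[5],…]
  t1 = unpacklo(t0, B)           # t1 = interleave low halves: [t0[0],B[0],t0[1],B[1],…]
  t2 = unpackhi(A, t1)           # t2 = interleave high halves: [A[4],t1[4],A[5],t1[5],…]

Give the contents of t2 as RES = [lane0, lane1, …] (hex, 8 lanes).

RES = [ 0x23  0xc1  0xc1  0xa4  0x68  0xa4  0x02  0x60 ]

  t0: 23 16 c1 a4 68 83 02 fe
  t1: 23 7d 16 19 c1 a4 a4 60
  t2: 23 c1 c1 a4 68 a4 02 60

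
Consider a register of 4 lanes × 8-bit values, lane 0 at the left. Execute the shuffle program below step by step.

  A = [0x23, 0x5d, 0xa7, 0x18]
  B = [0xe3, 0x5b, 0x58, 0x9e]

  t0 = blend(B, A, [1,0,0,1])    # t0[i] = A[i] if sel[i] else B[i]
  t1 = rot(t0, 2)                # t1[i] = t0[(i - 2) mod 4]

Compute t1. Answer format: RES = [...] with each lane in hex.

RES = [ 0x58  0x18  0x23  0x5b ]

  t0: 23 5b 58 18
  t1: 58 18 23 5b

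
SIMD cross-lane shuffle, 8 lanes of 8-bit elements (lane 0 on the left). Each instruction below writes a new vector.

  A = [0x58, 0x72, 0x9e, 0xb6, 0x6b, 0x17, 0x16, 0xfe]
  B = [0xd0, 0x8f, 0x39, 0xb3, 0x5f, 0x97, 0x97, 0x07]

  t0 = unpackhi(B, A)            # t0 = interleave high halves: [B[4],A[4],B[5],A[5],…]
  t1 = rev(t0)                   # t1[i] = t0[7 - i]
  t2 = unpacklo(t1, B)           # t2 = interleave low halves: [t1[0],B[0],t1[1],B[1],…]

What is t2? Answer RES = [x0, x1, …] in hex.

t0 = [0x5f, 0x6b, 0x97, 0x17, 0x97, 0x16, 0x07, 0xfe]
t1 = [0xfe, 0x07, 0x16, 0x97, 0x17, 0x97, 0x6b, 0x5f]
t2 = [0xfe, 0xd0, 0x07, 0x8f, 0x16, 0x39, 0x97, 0xb3]

RES = [0xfe, 0xd0, 0x07, 0x8f, 0x16, 0x39, 0x97, 0xb3]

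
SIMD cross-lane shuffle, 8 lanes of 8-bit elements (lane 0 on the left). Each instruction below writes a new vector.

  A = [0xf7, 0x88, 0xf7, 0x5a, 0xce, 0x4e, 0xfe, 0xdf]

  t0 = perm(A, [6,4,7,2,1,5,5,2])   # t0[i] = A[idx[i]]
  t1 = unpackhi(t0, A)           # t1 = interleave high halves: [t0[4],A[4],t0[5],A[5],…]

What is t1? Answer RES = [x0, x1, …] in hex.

RES = [ 0x88  0xce  0x4e  0x4e  0x4e  0xfe  0xf7  0xdf ]

  t0: fe ce df f7 88 4e 4e f7
  t1: 88 ce 4e 4e 4e fe f7 df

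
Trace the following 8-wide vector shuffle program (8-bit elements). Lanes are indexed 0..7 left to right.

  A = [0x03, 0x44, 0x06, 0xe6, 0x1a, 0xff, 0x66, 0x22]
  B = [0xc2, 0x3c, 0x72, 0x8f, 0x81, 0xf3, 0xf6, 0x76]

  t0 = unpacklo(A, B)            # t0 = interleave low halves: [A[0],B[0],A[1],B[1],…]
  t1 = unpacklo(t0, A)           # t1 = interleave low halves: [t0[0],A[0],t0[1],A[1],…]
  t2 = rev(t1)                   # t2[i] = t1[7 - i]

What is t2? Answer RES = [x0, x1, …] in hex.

RES = [ 0xe6  0x3c  0x06  0x44  0x44  0xc2  0x03  0x03 ]

t0 = [0x03, 0xc2, 0x44, 0x3c, 0x06, 0x72, 0xe6, 0x8f]
t1 = [0x03, 0x03, 0xc2, 0x44, 0x44, 0x06, 0x3c, 0xe6]
t2 = [0xe6, 0x3c, 0x06, 0x44, 0x44, 0xc2, 0x03, 0x03]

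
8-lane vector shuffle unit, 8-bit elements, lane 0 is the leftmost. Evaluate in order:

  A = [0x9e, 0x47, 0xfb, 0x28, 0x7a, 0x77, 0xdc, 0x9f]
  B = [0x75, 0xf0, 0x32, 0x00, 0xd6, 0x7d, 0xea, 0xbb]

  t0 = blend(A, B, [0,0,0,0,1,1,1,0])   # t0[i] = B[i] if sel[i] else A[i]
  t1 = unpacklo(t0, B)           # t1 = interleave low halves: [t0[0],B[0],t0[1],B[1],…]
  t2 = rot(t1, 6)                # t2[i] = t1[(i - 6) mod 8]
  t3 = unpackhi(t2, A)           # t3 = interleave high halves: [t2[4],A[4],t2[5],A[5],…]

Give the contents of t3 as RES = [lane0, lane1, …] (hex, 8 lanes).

t0 = [0x9e, 0x47, 0xfb, 0x28, 0xd6, 0x7d, 0xea, 0x9f]
t1 = [0x9e, 0x75, 0x47, 0xf0, 0xfb, 0x32, 0x28, 0x00]
t2 = [0x47, 0xf0, 0xfb, 0x32, 0x28, 0x00, 0x9e, 0x75]
t3 = [0x28, 0x7a, 0x00, 0x77, 0x9e, 0xdc, 0x75, 0x9f]

RES = [0x28, 0x7a, 0x00, 0x77, 0x9e, 0xdc, 0x75, 0x9f]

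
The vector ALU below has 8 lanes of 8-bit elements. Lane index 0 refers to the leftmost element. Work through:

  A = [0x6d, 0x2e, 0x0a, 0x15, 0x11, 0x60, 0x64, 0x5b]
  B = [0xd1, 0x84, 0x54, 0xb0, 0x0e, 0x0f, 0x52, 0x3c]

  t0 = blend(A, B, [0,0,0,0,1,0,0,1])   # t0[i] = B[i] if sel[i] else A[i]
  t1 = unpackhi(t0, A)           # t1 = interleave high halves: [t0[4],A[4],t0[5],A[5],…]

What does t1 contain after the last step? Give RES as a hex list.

RES = [ 0x0e  0x11  0x60  0x60  0x64  0x64  0x3c  0x5b ]

t0 = [0x6d, 0x2e, 0x0a, 0x15, 0x0e, 0x60, 0x64, 0x3c]
t1 = [0x0e, 0x11, 0x60, 0x60, 0x64, 0x64, 0x3c, 0x5b]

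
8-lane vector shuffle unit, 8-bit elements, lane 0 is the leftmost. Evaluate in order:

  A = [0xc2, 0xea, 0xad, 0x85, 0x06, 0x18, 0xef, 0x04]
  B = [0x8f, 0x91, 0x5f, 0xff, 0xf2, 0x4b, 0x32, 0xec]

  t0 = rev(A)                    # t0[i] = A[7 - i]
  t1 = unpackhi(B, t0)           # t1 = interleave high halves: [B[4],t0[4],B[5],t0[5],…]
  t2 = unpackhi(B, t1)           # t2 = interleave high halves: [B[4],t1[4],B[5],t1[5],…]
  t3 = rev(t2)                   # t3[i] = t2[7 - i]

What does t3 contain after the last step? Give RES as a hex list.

RES = [ 0xc2  0xec  0xec  0x32  0xea  0x4b  0x32  0xf2 ]

→ t0 |04|ef|18|06|85|ad|ea|c2|
→ t1 |f2|85|4b|ad|32|ea|ec|c2|
→ t2 |f2|32|4b|ea|32|ec|ec|c2|
→ t3 |c2|ec|ec|32|ea|4b|32|f2|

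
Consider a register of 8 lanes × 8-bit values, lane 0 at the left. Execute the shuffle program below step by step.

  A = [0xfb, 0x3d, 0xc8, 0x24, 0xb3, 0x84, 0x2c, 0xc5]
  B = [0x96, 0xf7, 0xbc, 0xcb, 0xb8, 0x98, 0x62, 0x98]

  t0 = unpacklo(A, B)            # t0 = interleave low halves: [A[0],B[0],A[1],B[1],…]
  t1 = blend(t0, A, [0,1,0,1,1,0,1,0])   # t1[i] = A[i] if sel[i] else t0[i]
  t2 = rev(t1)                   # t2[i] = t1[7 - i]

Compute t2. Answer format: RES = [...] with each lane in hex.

t0 = [0xfb, 0x96, 0x3d, 0xf7, 0xc8, 0xbc, 0x24, 0xcb]
t1 = [0xfb, 0x3d, 0x3d, 0x24, 0xb3, 0xbc, 0x2c, 0xcb]
t2 = [0xcb, 0x2c, 0xbc, 0xb3, 0x24, 0x3d, 0x3d, 0xfb]

RES = [ 0xcb  0x2c  0xbc  0xb3  0x24  0x3d  0x3d  0xfb ]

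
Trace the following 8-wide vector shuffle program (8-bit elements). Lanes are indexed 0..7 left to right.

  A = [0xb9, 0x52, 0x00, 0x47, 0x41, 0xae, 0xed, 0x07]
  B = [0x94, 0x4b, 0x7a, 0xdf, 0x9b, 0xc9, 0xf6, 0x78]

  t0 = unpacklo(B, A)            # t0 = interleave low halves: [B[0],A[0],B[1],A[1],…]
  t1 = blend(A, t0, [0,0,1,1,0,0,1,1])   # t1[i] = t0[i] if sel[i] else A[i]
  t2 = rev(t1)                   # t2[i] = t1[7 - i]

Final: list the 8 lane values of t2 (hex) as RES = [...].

→ t0 |94|b9|4b|52|7a|00|df|47|
→ t1 |b9|52|4b|52|41|ae|df|47|
→ t2 |47|df|ae|41|52|4b|52|b9|

RES = [ 0x47  0xdf  0xae  0x41  0x52  0x4b  0x52  0xb9 ]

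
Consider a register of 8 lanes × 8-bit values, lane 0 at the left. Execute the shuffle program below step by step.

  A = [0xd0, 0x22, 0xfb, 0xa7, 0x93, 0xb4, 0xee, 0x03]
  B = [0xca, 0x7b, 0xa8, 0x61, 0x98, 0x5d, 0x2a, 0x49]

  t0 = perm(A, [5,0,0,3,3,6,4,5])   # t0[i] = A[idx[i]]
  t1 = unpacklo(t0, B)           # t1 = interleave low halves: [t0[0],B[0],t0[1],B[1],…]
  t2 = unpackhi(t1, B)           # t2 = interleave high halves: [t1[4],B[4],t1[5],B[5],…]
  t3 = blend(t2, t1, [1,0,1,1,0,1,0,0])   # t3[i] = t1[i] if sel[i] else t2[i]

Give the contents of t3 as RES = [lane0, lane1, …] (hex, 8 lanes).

RES = [0xb4, 0x98, 0xd0, 0x7b, 0xa7, 0xa8, 0x61, 0x49]

→ t0 |b4|d0|d0|a7|a7|ee|93|b4|
→ t1 |b4|ca|d0|7b|d0|a8|a7|61|
→ t2 |d0|98|a8|5d|a7|2a|61|49|
→ t3 |b4|98|d0|7b|a7|a8|61|49|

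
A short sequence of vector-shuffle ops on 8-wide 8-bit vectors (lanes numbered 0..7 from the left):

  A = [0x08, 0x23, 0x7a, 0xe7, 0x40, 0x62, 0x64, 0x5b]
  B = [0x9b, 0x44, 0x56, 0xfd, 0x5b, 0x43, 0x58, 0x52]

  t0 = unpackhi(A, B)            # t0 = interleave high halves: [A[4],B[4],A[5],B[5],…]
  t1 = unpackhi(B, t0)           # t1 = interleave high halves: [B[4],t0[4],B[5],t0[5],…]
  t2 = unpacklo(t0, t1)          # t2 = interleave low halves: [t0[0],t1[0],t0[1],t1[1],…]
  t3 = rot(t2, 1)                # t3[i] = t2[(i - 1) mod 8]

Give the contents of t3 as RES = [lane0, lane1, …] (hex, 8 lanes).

  t0: 40 5b 62 43 64 58 5b 52
  t1: 5b 64 43 58 58 5b 52 52
  t2: 40 5b 5b 64 62 43 43 58
  t3: 58 40 5b 5b 64 62 43 43

RES = [ 0x58  0x40  0x5b  0x5b  0x64  0x62  0x43  0x43 ]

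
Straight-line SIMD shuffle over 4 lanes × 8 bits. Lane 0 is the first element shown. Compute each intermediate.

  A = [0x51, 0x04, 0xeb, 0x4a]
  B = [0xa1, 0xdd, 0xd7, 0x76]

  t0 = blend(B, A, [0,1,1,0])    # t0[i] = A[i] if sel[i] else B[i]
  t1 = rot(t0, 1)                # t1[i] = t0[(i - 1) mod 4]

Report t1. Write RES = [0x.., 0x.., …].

t0 = [0xa1, 0x04, 0xeb, 0x76]
t1 = [0x76, 0xa1, 0x04, 0xeb]

RES = [0x76, 0xa1, 0x04, 0xeb]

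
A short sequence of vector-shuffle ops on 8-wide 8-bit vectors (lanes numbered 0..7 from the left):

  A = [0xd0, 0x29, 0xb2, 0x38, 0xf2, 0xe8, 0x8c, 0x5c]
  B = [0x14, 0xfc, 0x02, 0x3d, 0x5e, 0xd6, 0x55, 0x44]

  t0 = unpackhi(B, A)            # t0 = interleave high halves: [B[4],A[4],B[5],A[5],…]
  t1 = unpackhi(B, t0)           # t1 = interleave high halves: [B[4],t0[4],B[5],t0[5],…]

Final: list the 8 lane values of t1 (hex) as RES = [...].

RES = [ 0x5e  0x55  0xd6  0x8c  0x55  0x44  0x44  0x5c ]

  t0: 5e f2 d6 e8 55 8c 44 5c
  t1: 5e 55 d6 8c 55 44 44 5c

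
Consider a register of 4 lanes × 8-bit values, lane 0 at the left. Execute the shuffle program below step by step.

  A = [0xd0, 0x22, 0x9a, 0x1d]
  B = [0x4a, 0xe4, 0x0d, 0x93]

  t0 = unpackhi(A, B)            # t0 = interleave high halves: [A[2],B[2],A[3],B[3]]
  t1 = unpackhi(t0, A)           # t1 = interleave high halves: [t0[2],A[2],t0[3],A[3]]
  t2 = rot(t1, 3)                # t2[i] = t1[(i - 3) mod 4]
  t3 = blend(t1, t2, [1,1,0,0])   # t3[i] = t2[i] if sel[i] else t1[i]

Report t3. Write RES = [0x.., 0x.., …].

→ t0 |9a|0d|1d|93|
→ t1 |1d|9a|93|1d|
→ t2 |9a|93|1d|1d|
→ t3 |9a|93|93|1d|

RES = [0x9a, 0x93, 0x93, 0x1d]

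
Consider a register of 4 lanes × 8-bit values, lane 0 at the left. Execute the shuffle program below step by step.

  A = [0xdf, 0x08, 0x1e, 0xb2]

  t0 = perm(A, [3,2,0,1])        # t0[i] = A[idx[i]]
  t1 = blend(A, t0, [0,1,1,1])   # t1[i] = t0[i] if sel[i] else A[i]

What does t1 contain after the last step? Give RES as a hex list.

RES = [0xdf, 0x1e, 0xdf, 0x08]

  t0: b2 1e df 08
  t1: df 1e df 08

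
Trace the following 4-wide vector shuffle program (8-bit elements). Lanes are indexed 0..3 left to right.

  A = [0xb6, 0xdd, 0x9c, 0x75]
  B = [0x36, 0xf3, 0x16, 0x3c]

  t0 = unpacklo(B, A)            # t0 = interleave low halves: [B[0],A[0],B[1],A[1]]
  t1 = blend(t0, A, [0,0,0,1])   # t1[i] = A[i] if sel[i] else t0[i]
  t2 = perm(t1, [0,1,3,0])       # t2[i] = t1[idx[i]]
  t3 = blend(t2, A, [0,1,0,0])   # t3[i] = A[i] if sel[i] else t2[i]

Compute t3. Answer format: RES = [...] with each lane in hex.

  t0: 36 b6 f3 dd
  t1: 36 b6 f3 75
  t2: 36 b6 75 36
  t3: 36 dd 75 36

RES = [0x36, 0xdd, 0x75, 0x36]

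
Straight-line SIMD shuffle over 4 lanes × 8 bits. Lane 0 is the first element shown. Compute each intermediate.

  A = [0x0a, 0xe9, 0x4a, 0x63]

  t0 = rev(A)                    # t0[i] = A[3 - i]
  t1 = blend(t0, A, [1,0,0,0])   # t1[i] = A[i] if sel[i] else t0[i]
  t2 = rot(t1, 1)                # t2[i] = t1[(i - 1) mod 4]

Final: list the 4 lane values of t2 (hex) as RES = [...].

t0 = [0x63, 0x4a, 0xe9, 0x0a]
t1 = [0x0a, 0x4a, 0xe9, 0x0a]
t2 = [0x0a, 0x0a, 0x4a, 0xe9]

RES = [ 0x0a  0x0a  0x4a  0xe9 ]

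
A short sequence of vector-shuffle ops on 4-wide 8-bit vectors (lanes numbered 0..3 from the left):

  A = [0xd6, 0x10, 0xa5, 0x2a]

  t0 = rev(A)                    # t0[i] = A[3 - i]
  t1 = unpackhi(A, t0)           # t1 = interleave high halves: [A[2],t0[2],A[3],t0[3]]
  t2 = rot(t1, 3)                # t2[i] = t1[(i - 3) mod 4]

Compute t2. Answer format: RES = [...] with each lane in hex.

t0 = [0x2a, 0xa5, 0x10, 0xd6]
t1 = [0xa5, 0x10, 0x2a, 0xd6]
t2 = [0x10, 0x2a, 0xd6, 0xa5]

RES = [ 0x10  0x2a  0xd6  0xa5 ]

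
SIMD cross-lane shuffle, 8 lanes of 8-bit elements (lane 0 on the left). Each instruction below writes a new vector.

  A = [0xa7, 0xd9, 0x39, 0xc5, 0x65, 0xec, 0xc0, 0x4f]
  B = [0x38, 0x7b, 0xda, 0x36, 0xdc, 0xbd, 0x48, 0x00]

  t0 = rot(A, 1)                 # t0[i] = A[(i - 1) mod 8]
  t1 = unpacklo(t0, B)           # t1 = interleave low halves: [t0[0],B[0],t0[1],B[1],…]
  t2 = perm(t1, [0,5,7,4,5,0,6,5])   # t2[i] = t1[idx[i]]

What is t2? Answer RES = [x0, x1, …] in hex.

→ t0 |4f|a7|d9|39|c5|65|ec|c0|
→ t1 |4f|38|a7|7b|d9|da|39|36|
→ t2 |4f|da|36|d9|da|4f|39|da|

RES = [0x4f, 0xda, 0x36, 0xd9, 0xda, 0x4f, 0x39, 0xda]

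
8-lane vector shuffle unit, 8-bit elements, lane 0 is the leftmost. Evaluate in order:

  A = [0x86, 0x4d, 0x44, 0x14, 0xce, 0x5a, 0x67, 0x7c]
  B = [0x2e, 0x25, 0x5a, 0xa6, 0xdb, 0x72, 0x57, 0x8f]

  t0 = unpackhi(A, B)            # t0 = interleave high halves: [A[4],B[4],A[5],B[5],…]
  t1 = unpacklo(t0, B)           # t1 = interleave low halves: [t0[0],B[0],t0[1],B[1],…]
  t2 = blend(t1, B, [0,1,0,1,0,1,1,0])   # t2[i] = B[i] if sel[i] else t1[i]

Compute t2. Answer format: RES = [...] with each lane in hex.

RES = [0xce, 0x25, 0xdb, 0xa6, 0x5a, 0x72, 0x57, 0xa6]

→ t0 |ce|db|5a|72|67|57|7c|8f|
→ t1 |ce|2e|db|25|5a|5a|72|a6|
→ t2 |ce|25|db|a6|5a|72|57|a6|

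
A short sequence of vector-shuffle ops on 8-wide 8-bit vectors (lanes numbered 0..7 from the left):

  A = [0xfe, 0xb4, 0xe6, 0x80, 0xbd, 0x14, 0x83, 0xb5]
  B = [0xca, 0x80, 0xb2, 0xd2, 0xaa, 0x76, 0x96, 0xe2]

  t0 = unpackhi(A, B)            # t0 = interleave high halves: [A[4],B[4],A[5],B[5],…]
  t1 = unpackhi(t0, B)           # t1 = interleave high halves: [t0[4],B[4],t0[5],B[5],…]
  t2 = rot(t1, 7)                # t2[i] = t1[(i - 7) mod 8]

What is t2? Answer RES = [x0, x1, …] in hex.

RES = [0xaa, 0x96, 0x76, 0xb5, 0x96, 0xe2, 0xe2, 0x83]

→ t0 |bd|aa|14|76|83|96|b5|e2|
→ t1 |83|aa|96|76|b5|96|e2|e2|
→ t2 |aa|96|76|b5|96|e2|e2|83|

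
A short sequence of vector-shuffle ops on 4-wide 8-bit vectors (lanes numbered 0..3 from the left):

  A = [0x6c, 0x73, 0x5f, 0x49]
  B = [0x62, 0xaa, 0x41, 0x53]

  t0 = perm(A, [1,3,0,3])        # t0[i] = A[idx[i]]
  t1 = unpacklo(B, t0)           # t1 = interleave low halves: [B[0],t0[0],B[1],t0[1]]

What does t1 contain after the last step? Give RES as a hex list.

RES = [0x62, 0x73, 0xaa, 0x49]

→ t0 |73|49|6c|49|
→ t1 |62|73|aa|49|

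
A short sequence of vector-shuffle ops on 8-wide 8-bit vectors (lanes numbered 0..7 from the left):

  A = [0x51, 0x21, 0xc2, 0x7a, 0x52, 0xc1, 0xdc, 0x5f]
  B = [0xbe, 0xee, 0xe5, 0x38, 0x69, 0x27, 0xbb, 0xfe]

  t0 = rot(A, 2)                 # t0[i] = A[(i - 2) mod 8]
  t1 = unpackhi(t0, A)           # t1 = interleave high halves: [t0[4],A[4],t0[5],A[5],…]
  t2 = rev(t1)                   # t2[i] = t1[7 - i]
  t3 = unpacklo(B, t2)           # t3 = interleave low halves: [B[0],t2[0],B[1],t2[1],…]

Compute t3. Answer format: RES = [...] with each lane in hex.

RES = [ 0xbe  0x5f  0xee  0xc1  0xe5  0xdc  0x38  0x52 ]

→ t0 |dc|5f|51|21|c2|7a|52|c1|
→ t1 |c2|52|7a|c1|52|dc|c1|5f|
→ t2 |5f|c1|dc|52|c1|7a|52|c2|
→ t3 |be|5f|ee|c1|e5|dc|38|52|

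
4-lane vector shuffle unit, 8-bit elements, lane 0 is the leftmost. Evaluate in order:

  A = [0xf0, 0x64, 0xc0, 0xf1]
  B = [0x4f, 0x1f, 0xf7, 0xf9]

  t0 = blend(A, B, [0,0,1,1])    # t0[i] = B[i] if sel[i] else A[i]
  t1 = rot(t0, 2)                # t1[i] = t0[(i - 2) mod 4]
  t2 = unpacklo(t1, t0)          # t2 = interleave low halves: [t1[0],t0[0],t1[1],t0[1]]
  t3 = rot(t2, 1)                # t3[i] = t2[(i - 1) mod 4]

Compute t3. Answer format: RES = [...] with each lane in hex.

RES = [ 0x64  0xf7  0xf0  0xf9 ]

  t0: f0 64 f7 f9
  t1: f7 f9 f0 64
  t2: f7 f0 f9 64
  t3: 64 f7 f0 f9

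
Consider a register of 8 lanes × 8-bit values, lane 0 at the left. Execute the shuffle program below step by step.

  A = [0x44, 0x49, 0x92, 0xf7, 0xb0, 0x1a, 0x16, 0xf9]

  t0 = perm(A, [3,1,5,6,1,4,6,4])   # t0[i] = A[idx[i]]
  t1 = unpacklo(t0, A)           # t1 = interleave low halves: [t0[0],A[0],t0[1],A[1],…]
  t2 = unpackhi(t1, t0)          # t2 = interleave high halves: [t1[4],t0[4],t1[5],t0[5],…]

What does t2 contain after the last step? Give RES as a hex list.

t0 = [0xf7, 0x49, 0x1a, 0x16, 0x49, 0xb0, 0x16, 0xb0]
t1 = [0xf7, 0x44, 0x49, 0x49, 0x1a, 0x92, 0x16, 0xf7]
t2 = [0x1a, 0x49, 0x92, 0xb0, 0x16, 0x16, 0xf7, 0xb0]

RES = [0x1a, 0x49, 0x92, 0xb0, 0x16, 0x16, 0xf7, 0xb0]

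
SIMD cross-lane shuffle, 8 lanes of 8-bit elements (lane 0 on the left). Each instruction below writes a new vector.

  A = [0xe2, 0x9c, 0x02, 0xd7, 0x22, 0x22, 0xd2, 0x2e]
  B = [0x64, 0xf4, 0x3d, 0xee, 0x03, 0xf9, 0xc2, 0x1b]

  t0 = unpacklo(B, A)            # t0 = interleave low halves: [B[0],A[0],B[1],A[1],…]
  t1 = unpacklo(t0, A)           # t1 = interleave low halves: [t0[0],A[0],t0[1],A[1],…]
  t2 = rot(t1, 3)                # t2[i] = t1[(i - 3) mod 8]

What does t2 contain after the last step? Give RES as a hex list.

RES = [ 0x02  0x9c  0xd7  0x64  0xe2  0xe2  0x9c  0xf4 ]

t0 = [0x64, 0xe2, 0xf4, 0x9c, 0x3d, 0x02, 0xee, 0xd7]
t1 = [0x64, 0xe2, 0xe2, 0x9c, 0xf4, 0x02, 0x9c, 0xd7]
t2 = [0x02, 0x9c, 0xd7, 0x64, 0xe2, 0xe2, 0x9c, 0xf4]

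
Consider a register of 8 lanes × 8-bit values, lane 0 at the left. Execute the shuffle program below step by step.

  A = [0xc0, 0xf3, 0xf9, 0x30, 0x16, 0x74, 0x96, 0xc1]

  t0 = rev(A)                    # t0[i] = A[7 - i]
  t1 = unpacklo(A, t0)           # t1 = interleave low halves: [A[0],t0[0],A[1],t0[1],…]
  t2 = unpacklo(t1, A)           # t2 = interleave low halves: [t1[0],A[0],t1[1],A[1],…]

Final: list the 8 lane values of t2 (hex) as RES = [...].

t0 = [0xc1, 0x96, 0x74, 0x16, 0x30, 0xf9, 0xf3, 0xc0]
t1 = [0xc0, 0xc1, 0xf3, 0x96, 0xf9, 0x74, 0x30, 0x16]
t2 = [0xc0, 0xc0, 0xc1, 0xf3, 0xf3, 0xf9, 0x96, 0x30]

RES = [0xc0, 0xc0, 0xc1, 0xf3, 0xf3, 0xf9, 0x96, 0x30]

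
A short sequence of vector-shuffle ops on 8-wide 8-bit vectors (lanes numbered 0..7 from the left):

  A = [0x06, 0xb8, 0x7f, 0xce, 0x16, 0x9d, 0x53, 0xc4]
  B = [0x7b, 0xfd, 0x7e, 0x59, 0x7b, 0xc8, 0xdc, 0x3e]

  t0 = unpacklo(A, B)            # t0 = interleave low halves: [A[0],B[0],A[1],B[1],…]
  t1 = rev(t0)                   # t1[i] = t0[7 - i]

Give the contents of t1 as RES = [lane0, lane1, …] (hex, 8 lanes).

RES = [0x59, 0xce, 0x7e, 0x7f, 0xfd, 0xb8, 0x7b, 0x06]

→ t0 |06|7b|b8|fd|7f|7e|ce|59|
→ t1 |59|ce|7e|7f|fd|b8|7b|06|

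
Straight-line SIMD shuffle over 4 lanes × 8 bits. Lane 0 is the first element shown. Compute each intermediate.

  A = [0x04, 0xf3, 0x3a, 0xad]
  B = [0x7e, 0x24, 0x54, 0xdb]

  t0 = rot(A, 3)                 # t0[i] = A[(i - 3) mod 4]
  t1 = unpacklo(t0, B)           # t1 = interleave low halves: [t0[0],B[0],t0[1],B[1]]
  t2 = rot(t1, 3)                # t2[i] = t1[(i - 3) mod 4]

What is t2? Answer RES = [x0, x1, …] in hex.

RES = [0x7e, 0x3a, 0x24, 0xf3]

  t0: f3 3a ad 04
  t1: f3 7e 3a 24
  t2: 7e 3a 24 f3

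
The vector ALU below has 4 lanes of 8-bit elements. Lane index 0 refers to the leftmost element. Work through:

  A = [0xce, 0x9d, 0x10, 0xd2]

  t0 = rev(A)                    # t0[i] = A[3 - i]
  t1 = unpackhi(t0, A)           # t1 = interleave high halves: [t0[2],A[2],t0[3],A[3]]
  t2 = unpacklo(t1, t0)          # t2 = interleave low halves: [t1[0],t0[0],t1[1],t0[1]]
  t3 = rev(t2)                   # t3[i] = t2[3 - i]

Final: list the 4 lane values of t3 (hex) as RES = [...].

RES = [ 0x10  0x10  0xd2  0x9d ]

  t0: d2 10 9d ce
  t1: 9d 10 ce d2
  t2: 9d d2 10 10
  t3: 10 10 d2 9d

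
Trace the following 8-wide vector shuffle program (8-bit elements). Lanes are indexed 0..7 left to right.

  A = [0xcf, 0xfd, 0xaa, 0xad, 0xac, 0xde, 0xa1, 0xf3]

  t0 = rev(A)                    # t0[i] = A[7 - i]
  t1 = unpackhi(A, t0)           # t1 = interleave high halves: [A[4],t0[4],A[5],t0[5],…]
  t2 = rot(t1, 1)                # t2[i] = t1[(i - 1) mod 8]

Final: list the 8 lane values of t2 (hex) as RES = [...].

→ t0 |f3|a1|de|ac|ad|aa|fd|cf|
→ t1 |ac|ad|de|aa|a1|fd|f3|cf|
→ t2 |cf|ac|ad|de|aa|a1|fd|f3|

RES = [0xcf, 0xac, 0xad, 0xde, 0xaa, 0xa1, 0xfd, 0xf3]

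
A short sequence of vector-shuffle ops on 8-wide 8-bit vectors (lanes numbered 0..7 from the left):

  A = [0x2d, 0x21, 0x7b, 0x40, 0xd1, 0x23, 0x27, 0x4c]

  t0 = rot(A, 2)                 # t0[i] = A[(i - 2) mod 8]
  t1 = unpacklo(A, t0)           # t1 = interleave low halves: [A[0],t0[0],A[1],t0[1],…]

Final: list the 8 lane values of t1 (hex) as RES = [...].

  t0: 27 4c 2d 21 7b 40 d1 23
  t1: 2d 27 21 4c 7b 2d 40 21

RES = [0x2d, 0x27, 0x21, 0x4c, 0x7b, 0x2d, 0x40, 0x21]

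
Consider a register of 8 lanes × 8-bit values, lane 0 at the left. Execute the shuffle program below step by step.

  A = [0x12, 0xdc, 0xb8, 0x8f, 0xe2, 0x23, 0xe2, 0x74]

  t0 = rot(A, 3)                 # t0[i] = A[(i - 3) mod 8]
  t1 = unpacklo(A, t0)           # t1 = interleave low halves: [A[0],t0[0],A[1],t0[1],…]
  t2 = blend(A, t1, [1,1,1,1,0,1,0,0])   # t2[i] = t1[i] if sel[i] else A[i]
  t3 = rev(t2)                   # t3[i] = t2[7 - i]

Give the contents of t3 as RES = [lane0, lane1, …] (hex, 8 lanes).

RES = [0x74, 0xe2, 0x74, 0xe2, 0xe2, 0xdc, 0x23, 0x12]

→ t0 |23|e2|74|12|dc|b8|8f|e2|
→ t1 |12|23|dc|e2|b8|74|8f|12|
→ t2 |12|23|dc|e2|e2|74|e2|74|
→ t3 |74|e2|74|e2|e2|dc|23|12|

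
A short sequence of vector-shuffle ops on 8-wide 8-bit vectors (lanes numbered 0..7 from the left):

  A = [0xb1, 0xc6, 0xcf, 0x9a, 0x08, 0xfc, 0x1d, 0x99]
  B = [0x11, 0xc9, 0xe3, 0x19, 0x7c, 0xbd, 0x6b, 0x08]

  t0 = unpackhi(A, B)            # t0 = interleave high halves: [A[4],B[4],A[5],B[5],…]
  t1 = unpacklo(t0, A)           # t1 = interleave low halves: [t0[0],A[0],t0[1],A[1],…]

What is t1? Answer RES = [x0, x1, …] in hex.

t0 = [0x08, 0x7c, 0xfc, 0xbd, 0x1d, 0x6b, 0x99, 0x08]
t1 = [0x08, 0xb1, 0x7c, 0xc6, 0xfc, 0xcf, 0xbd, 0x9a]

RES = [ 0x08  0xb1  0x7c  0xc6  0xfc  0xcf  0xbd  0x9a ]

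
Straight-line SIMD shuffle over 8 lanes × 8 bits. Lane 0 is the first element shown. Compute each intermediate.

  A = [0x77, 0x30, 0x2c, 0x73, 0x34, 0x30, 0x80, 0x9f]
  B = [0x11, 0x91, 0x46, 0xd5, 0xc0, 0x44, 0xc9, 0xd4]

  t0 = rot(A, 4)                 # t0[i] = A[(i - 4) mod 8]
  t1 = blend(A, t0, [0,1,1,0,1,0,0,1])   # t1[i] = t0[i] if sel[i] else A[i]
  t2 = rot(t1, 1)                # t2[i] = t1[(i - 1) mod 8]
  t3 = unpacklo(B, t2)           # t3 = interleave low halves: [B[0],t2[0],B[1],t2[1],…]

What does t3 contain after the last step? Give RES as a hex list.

RES = [ 0x11  0x73  0x91  0x77  0x46  0x30  0xd5  0x80 ]

  t0: 34 30 80 9f 77 30 2c 73
  t1: 77 30 80 73 77 30 80 73
  t2: 73 77 30 80 73 77 30 80
  t3: 11 73 91 77 46 30 d5 80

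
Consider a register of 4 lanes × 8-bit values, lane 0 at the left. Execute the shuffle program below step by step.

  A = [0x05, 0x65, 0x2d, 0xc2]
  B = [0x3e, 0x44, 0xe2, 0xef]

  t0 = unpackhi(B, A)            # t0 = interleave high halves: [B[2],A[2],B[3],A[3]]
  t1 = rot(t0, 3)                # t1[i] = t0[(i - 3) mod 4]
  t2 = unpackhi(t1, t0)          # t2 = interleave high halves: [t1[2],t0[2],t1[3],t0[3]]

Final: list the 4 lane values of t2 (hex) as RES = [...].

t0 = [0xe2, 0x2d, 0xef, 0xc2]
t1 = [0x2d, 0xef, 0xc2, 0xe2]
t2 = [0xc2, 0xef, 0xe2, 0xc2]

RES = [ 0xc2  0xef  0xe2  0xc2 ]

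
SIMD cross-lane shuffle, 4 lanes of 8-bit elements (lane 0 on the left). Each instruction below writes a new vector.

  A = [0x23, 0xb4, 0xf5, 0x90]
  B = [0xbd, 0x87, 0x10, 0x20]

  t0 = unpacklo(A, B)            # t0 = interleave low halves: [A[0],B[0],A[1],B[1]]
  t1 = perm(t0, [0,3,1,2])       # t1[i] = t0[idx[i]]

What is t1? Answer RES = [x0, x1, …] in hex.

t0 = [0x23, 0xbd, 0xb4, 0x87]
t1 = [0x23, 0x87, 0xbd, 0xb4]

RES = [0x23, 0x87, 0xbd, 0xb4]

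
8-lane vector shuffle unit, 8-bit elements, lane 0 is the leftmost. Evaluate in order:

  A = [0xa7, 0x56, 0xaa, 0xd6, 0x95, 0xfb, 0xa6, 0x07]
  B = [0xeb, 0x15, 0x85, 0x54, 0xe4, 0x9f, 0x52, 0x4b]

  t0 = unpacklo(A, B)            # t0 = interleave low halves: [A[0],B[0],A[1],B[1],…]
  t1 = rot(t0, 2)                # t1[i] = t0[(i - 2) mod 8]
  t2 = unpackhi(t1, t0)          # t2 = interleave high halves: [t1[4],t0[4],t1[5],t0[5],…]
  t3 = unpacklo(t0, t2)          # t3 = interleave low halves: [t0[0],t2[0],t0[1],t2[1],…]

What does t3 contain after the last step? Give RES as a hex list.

RES = [ 0xa7  0x56  0xeb  0xaa  0x56  0x15  0x15  0x85 ]

→ t0 |a7|eb|56|15|aa|85|d6|54|
→ t1 |d6|54|a7|eb|56|15|aa|85|
→ t2 |56|aa|15|85|aa|d6|85|54|
→ t3 |a7|56|eb|aa|56|15|15|85|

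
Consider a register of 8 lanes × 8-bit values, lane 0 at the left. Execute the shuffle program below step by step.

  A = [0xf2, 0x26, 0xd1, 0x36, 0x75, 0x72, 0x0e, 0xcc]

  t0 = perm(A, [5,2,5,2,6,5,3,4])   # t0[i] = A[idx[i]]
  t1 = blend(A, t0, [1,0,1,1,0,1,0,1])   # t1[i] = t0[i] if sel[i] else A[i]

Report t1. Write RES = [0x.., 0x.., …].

t0 = [0x72, 0xd1, 0x72, 0xd1, 0x0e, 0x72, 0x36, 0x75]
t1 = [0x72, 0x26, 0x72, 0xd1, 0x75, 0x72, 0x0e, 0x75]

RES = [ 0x72  0x26  0x72  0xd1  0x75  0x72  0x0e  0x75 ]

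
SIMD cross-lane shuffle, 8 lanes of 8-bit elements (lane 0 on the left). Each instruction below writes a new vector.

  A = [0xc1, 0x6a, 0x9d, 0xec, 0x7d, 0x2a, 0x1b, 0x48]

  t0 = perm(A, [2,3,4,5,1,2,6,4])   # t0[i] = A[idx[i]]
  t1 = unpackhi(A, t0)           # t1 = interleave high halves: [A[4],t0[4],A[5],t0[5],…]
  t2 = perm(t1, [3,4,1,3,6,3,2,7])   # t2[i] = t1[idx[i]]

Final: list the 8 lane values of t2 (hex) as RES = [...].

RES = [ 0x9d  0x1b  0x6a  0x9d  0x48  0x9d  0x2a  0x7d ]

  t0: 9d ec 7d 2a 6a 9d 1b 7d
  t1: 7d 6a 2a 9d 1b 1b 48 7d
  t2: 9d 1b 6a 9d 48 9d 2a 7d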